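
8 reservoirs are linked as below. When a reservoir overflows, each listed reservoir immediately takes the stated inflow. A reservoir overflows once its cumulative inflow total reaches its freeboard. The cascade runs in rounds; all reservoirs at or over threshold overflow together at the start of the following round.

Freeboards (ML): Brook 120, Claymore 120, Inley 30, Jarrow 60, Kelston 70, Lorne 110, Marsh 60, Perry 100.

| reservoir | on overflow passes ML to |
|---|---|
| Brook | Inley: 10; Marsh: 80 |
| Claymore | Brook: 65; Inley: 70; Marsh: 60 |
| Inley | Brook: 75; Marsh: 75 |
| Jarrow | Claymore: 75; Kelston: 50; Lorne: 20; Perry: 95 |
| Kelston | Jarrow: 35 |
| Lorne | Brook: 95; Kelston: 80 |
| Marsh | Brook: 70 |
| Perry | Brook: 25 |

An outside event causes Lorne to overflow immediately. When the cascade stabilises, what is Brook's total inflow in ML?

Round 1 — Lorne overflows (initial).
  Brook: +95 → 95 < 120
  Kelston: +80 → 80 ≥ 70
Round 2 — Kelston overflows.
  Jarrow: +35 → 35 < 60
No further overflows.

95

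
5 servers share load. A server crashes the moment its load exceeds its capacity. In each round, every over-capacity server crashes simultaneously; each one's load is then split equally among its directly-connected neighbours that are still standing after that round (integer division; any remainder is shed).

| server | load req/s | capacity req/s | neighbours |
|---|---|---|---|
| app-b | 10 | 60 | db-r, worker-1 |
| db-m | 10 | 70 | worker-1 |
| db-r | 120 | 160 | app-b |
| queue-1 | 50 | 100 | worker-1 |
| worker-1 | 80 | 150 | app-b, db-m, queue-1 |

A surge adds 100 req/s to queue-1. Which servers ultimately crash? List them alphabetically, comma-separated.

Round 1 — queue-1 at 150 > 100. queue-1 crashes.
  queue-1 sheds 150 req/s to worker-1: 150 each.
    worker-1: 80+150 = 230 > 150
Round 2 — worker-1 crashes.
  worker-1 sheds 230 req/s to app-b, db-m: 115 each.
    app-b: 10+115 = 125 > 60
    db-m: 10+115 = 125 > 70
Round 3 — app-b, db-m crash.
  app-b sheds 125 req/s to db-r: 125 each.
    db-r: 120+125 = 245 > 160
  db-m sheds 125 req/s: no online neighbours, lost.
Round 4 — db-r crashes.
  db-r sheds 245 req/s: no online neighbours, lost.
No further crashes.

app-b, db-m, db-r, queue-1, worker-1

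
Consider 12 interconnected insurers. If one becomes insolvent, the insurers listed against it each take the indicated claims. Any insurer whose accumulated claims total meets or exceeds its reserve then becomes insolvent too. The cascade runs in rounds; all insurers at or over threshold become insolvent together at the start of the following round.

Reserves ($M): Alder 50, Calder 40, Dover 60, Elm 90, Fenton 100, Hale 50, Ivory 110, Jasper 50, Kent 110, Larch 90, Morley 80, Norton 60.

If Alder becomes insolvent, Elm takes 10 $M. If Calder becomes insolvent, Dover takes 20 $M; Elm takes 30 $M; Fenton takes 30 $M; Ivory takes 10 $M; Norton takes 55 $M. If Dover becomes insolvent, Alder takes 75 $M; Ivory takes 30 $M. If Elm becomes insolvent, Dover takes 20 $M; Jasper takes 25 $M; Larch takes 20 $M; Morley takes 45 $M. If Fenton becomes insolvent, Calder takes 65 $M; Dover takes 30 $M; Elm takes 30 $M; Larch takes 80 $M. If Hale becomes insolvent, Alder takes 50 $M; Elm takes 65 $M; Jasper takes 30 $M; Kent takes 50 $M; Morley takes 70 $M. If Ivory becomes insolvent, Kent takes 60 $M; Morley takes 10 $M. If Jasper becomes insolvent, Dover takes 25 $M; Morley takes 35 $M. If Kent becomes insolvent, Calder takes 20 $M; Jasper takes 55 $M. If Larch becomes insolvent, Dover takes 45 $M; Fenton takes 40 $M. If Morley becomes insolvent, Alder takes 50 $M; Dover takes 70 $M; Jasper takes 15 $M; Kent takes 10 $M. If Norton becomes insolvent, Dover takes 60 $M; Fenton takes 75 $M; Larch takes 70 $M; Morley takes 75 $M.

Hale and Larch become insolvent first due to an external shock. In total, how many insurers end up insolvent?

Round 1 — Hale, Larch become insolvent (initial).
  Alder: +50 → 50 ≥ 50
  Dover: +45 → 45 < 60
  Elm: +65 → 65 < 90
  Fenton: +40 → 40 < 100
  Jasper: +30 → 30 < 50
  Kent: +50 → 50 < 110
  Morley: +70 → 70 < 80
Round 2 — Alder becomes insolvent.
  Elm: +10 → 75 < 90
No further insolvencies.

3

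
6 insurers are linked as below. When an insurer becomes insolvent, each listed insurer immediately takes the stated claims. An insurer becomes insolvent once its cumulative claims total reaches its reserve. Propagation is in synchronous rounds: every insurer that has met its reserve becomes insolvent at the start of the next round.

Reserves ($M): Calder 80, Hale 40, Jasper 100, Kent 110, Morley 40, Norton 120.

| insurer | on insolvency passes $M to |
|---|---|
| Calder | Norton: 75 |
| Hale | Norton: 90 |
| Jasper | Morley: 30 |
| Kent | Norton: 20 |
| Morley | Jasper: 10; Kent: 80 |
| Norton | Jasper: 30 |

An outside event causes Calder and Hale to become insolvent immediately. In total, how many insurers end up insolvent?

3

Round 1 — Calder, Hale become insolvent (initial).
  Norton: +75+90 → 165 ≥ 120
Round 2 — Norton becomes insolvent.
  Jasper: +30 → 30 < 100
No further insolvencies.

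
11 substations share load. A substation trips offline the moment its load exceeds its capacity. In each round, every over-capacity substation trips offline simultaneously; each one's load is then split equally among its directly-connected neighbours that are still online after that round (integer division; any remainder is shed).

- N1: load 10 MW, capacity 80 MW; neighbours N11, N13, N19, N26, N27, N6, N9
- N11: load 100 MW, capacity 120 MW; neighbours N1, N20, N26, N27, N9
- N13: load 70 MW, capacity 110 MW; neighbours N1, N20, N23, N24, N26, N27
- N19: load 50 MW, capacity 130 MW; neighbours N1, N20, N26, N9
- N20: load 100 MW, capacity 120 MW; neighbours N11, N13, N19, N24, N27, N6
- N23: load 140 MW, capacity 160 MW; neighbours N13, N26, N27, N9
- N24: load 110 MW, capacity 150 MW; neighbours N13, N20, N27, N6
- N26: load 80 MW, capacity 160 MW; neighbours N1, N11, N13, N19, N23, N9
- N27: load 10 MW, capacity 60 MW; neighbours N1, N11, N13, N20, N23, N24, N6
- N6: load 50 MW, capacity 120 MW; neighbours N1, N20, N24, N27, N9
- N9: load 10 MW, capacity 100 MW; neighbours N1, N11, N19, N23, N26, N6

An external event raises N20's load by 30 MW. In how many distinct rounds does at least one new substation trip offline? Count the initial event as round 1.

Round 1 — N20 at 130 > 120. N20 trips offline.
  N20 sheds 130 MW to N11, N13, N19, N24, N27, N6: 21 each (4 lost).
    N11: 100+21 = 121 > 120
    N13: 70+21 = 91 ≤ 110
    N19: 50+21 = 71 ≤ 130
    N24: 110+21 = 131 ≤ 150
    N27: 10+21 = 31 ≤ 60
    N6: 50+21 = 71 ≤ 120
Round 2 — N11 trips offline.
  N11 sheds 121 MW to N1, N26, N27, N9: 30 each (1 lost).
    N1: 10+30 = 40 ≤ 80
    N26: 80+30 = 110 ≤ 160
    N27: 31+30 = 61 > 60
    N9: 10+30 = 40 ≤ 100
Round 3 — N27 trips offline.
  N27 sheds 61 MW to N1, N13, N23, N24, N6: 12 each (1 lost).
    N1: 40+12 = 52 ≤ 80
    N13: 91+12 = 103 ≤ 110
    N23: 140+12 = 152 ≤ 160
    N24: 131+12 = 143 ≤ 150
    N6: 71+12 = 83 ≤ 120
No further trips.

3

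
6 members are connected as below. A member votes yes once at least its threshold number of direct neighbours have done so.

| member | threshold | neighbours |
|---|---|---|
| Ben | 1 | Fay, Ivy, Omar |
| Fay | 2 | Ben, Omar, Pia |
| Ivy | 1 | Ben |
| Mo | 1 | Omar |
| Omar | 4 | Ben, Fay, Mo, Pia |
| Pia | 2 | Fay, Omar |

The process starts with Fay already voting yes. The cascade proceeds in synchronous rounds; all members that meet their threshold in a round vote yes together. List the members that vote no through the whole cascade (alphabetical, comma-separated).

Mo, Omar, Pia

Round 1 — Fay votes yes (initial).
Round 2 — checking thresholds:
  Ben: 1 of 3 neighbours ≥ 1, votes yes.
  Omar: 1 of 4 neighbours < 4, holds.
  Pia: 1 of 2 neighbours < 2, holds.
Round 3 — checking thresholds:
  Ivy: 1 of 1 neighbours ≥ 1, votes yes.
  Omar: 2 of 4 neighbours < 4, holds.
  Pia: 1 of 2 neighbours < 2, holds.
Round 4 — no new yes votes; cascade stops.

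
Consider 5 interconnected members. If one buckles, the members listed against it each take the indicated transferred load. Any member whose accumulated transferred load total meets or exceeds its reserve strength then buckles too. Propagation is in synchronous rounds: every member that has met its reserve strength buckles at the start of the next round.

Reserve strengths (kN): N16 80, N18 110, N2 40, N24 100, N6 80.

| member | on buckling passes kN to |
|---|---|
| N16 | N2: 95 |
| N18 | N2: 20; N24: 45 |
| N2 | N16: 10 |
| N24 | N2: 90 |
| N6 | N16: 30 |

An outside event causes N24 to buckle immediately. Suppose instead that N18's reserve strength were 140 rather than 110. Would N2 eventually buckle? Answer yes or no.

yes

With N18's reserve strength at 140:
Round 1 — N24 buckles (initial).
  N2: +90 → 90 ≥ 40
Round 2 — N2 buckles.
  N16: +10 → 10 < 80
No further bucklings.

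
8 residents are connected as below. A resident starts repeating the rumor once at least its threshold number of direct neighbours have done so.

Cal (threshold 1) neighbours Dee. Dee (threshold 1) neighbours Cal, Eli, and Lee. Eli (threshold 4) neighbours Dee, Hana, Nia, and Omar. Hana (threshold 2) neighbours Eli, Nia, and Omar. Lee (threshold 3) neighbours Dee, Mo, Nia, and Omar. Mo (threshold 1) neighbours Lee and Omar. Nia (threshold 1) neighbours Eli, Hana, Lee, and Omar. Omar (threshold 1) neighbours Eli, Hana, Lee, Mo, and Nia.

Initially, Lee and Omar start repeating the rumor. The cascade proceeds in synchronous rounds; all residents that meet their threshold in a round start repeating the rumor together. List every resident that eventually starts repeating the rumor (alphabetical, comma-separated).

Cal, Dee, Eli, Hana, Lee, Mo, Nia, Omar

Round 1 — Lee, Omar start repeating the rumor (initial).
Round 2 — checking thresholds:
  Dee: 1 of 3 neighbours ≥ 1, starts repeating the rumor.
  Eli: 1 of 4 neighbours < 4, not yet.
  Hana: 1 of 3 neighbours < 2, not yet.
  Mo: 2 of 2 neighbours ≥ 1, starts repeating the rumor.
  Nia: 2 of 4 neighbours ≥ 1, starts repeating the rumor.
Round 3 — checking thresholds:
  Cal: 1 of 1 neighbours ≥ 1, starts repeating the rumor.
  Eli: 3 of 4 neighbours < 4, not yet.
  Hana: 2 of 3 neighbours ≥ 2, starts repeating the rumor.
Round 4 — checking thresholds:
  Eli: 4 of 4 neighbours ≥ 4, starts repeating the rumor.
Round 5 — no new spreads; cascade stops.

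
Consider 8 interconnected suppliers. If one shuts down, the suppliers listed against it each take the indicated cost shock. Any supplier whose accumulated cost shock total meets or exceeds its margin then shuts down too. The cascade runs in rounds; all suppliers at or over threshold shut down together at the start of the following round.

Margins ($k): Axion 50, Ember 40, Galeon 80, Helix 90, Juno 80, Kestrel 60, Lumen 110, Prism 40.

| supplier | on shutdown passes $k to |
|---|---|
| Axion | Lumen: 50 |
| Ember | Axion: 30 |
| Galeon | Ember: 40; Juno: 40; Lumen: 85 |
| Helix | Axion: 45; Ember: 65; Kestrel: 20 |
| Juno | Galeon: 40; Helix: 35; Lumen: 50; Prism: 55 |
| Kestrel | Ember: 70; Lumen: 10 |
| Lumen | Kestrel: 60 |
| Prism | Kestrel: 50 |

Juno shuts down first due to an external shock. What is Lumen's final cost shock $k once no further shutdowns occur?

50

Round 1 — Juno shuts down (initial).
  Galeon: +40 → 40 < 80
  Helix: +35 → 35 < 90
  Lumen: +50 → 50 < 110
  Prism: +55 → 55 ≥ 40
Round 2 — Prism shuts down.
  Kestrel: +50 → 50 < 60
No further shutdowns.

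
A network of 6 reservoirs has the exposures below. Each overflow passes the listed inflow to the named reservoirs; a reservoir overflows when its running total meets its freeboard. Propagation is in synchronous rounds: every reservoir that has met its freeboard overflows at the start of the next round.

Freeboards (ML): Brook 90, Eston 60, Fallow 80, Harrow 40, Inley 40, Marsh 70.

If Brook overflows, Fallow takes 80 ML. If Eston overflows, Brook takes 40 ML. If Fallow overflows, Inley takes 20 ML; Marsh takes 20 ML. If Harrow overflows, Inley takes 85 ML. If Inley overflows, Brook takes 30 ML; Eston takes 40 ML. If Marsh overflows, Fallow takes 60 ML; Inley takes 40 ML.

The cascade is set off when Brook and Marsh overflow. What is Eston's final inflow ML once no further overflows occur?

40

Round 1 — Brook, Marsh overflow (initial).
  Fallow: +80+60 → 140 ≥ 80
  Inley: +40 → 40 ≥ 40
Round 2 — Fallow, Inley overflow.
  Eston: +40 → 40 < 60
No further overflows.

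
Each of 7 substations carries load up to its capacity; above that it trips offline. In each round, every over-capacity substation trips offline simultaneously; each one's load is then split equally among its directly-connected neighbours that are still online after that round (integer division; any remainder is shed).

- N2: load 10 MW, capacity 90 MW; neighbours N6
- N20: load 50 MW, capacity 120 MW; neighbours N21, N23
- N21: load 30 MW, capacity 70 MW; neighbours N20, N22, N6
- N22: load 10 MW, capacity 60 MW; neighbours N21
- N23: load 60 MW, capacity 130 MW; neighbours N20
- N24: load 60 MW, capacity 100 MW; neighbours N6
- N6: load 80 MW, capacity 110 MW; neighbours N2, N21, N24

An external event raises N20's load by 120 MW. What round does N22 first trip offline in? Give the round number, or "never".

3

Round 1 — N20 at 170 > 120. N20 trips offline.
  N20 sheds 170 MW to N21, N23: 85 each.
    N21: 30+85 = 115 > 70
    N23: 60+85 = 145 > 130
Round 2 — N21, N23 trip offline.
  N21 sheds 115 MW to N22, N6: 57 each (1 lost).
    N22: 10+57 = 67 > 60
    N6: 80+57 = 137 > 110
  N23 sheds 145 MW: no online neighbours, lost.
Round 3 — N22, N6 trip offline.
  N22 sheds 67 MW: no online neighbours, lost.
  N6 sheds 137 MW to N2, N24: 68 each (1 lost).
    N2: 10+68 = 78 ≤ 90
    N24: 60+68 = 128 > 100
Round 4 — N24 trips offline.
  N24 sheds 128 MW: no online neighbours, lost.
No further trips.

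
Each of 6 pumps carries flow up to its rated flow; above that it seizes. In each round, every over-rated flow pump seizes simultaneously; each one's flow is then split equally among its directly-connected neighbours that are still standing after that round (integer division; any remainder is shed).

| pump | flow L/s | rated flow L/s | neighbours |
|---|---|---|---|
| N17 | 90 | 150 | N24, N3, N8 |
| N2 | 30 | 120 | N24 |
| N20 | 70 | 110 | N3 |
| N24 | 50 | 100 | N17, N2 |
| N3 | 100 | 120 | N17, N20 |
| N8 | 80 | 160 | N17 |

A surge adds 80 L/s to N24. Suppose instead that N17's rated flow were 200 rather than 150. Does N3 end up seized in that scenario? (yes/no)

no

With N17's rated flow at 200:
Round 1 — N24 at 130 > 100. N24 seizes.
  N24 sheds 130 L/s to N17, N2: 65 each.
    N17: 90+65 = 155 ≤ 200
    N2: 30+65 = 95 ≤ 120
No further seizures.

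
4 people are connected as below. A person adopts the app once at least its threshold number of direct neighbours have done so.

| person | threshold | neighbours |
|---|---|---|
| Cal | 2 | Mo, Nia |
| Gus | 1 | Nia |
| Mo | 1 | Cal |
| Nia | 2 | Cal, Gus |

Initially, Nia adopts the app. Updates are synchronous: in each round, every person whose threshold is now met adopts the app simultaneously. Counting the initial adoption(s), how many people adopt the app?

2

Round 1 — Nia adopts the app (initial).
Round 2 — checking thresholds:
  Cal: 1 of 2 neighbours < 2, not yet.
  Gus: 1 of 1 neighbours ≥ 1, adopts the app.
Round 3 — no new adoptions; cascade stops.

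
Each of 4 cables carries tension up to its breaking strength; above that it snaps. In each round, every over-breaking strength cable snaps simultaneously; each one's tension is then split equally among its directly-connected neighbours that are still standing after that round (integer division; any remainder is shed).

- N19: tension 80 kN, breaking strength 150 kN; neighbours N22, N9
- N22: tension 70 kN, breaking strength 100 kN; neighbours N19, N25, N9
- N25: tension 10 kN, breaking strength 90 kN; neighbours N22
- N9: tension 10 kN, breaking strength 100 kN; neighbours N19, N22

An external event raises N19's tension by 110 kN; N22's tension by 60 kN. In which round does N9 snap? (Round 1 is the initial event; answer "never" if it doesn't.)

Round 1 — N19 at 190 > 150; N22 at 130 > 100. N19, N22 snap.
  N19 sheds 190 kN to N9: 190 each.
    N9: 10+190 = 200 > 100
  N22 sheds 130 kN to N25, N9: 65 each.
    N25: 10+65 = 75 ≤ 90
    N9: 200+65 = 265 > 100
Round 2 — N9 snaps.
  N9 sheds 265 kN: no online neighbours, lost.
No further breaks.

2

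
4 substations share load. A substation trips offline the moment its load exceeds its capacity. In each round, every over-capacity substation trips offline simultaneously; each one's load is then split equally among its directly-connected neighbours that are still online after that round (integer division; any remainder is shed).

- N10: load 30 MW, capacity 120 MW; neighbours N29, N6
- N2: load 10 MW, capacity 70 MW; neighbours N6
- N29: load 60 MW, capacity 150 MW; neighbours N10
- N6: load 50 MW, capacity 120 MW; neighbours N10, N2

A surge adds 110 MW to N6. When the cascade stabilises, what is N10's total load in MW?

110

Round 1 — N6 at 160 > 120. N6 trips offline.
  N6 sheds 160 MW to N10, N2: 80 each.
    N10: 30+80 = 110 ≤ 120
    N2: 10+80 = 90 > 70
Round 2 — N2 trips offline.
  N2 sheds 90 MW: no online neighbours, lost.
No further trips.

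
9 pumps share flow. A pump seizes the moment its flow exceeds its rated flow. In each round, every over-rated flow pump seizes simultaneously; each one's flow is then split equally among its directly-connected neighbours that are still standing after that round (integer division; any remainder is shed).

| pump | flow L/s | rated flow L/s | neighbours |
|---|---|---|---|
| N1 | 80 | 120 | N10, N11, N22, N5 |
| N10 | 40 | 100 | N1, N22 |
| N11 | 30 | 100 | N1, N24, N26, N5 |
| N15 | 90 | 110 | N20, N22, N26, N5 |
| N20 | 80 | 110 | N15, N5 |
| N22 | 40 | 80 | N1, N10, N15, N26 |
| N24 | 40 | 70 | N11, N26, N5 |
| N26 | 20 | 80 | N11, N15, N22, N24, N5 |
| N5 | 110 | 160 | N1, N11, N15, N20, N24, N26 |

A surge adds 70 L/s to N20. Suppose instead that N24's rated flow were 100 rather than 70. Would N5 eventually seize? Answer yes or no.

yes

With N24's rated flow at 100:
Round 1 — N20 at 150 > 110. N20 seizes.
  N20 sheds 150 L/s to N15, N5: 75 each.
    N15: 90+75 = 165 > 110
    N5: 110+75 = 185 > 160
Round 2 — N15, N5 seize.
  N15 sheds 165 L/s to N22, N26: 82 each (1 lost).
    N22: 40+82 = 122 > 80
    N26: 20+82 = 102 > 80
  N5 sheds 185 L/s to N1, N11, N24, N26: 46 each (1 lost).
    N1: 80+46 = 126 > 120
    N11: 30+46 = 76 ≤ 100
    N24: 40+46 = 86 ≤ 100
    N26: 102+46 = 148 > 80
Round 3 — N1, N22, N26 seize.
  N1 sheds 126 L/s to N10, N11: 63 each.
    N10: 40+63 = 103 > 100
    N11: 76+63 = 139 > 100
  N22 sheds 122 L/s to N10: 122 each.
    N10: 103+122 = 225 > 100
  N26 sheds 148 L/s to N11, N24: 74 each.
    N11: 139+74 = 213 > 100
    N24: 86+74 = 160 > 100
Round 4 — N10, N11, N24 seize.
  N10 sheds 225 L/s: no online neighbours, lost.
  N11 sheds 213 L/s: no online neighbours, lost.
  N24 sheds 160 L/s: no online neighbours, lost.
No further seizures.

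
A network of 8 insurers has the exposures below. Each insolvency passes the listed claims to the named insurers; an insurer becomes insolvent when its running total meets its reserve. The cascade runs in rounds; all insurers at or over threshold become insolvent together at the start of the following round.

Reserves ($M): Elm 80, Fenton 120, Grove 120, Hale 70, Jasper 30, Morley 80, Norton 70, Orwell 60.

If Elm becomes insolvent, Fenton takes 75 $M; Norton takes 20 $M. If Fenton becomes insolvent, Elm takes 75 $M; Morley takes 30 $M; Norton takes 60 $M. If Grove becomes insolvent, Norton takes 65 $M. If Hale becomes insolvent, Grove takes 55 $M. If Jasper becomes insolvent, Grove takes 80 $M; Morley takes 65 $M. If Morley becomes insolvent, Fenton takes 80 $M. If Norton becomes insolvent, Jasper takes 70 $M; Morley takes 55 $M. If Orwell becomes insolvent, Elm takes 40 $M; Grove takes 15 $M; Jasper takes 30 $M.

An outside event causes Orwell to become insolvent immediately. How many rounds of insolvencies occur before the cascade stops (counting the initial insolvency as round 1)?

Round 1 — Orwell becomes insolvent (initial).
  Elm: +40 → 40 < 80
  Grove: +15 → 15 < 120
  Jasper: +30 → 30 ≥ 30
Round 2 — Jasper becomes insolvent.
  Grove: +80 → 95 < 120
  Morley: +65 → 65 < 80
No further insolvencies.

2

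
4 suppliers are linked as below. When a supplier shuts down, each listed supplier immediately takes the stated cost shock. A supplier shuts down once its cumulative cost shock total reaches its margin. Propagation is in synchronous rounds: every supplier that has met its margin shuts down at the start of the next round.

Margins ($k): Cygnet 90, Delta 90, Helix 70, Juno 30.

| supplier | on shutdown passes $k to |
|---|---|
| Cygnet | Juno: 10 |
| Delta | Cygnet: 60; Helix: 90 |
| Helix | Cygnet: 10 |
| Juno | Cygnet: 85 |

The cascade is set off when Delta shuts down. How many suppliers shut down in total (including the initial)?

Round 1 — Delta shuts down (initial).
  Cygnet: +60 → 60 < 90
  Helix: +90 → 90 ≥ 70
Round 2 — Helix shuts down.
  Cygnet: +10 → 70 < 90
No further shutdowns.

2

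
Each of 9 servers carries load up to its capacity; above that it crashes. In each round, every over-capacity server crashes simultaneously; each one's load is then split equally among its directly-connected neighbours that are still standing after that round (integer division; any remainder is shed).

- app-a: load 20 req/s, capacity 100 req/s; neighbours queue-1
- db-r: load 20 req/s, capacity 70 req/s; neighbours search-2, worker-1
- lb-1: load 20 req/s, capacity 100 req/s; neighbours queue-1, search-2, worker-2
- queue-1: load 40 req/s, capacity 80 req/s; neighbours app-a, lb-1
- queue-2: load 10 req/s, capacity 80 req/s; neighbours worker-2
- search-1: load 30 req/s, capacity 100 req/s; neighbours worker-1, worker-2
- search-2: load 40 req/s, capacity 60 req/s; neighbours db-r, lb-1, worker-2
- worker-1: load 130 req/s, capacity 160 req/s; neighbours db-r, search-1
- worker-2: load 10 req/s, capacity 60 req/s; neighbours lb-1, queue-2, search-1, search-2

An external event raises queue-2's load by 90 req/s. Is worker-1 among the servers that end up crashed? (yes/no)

no

Round 1 — queue-2 at 100 > 80. queue-2 crashes.
  queue-2 sheds 100 req/s to worker-2: 100 each.
    worker-2: 10+100 = 110 > 60
Round 2 — worker-2 crashes.
  worker-2 sheds 110 req/s to lb-1, search-1, search-2: 36 each (2 lost).
    lb-1: 20+36 = 56 ≤ 100
    search-1: 30+36 = 66 ≤ 100
    search-2: 40+36 = 76 > 60
Round 3 — search-2 crashes.
  search-2 sheds 76 req/s to db-r, lb-1: 38 each.
    db-r: 20+38 = 58 ≤ 70
    lb-1: 56+38 = 94 ≤ 100
No further crashes.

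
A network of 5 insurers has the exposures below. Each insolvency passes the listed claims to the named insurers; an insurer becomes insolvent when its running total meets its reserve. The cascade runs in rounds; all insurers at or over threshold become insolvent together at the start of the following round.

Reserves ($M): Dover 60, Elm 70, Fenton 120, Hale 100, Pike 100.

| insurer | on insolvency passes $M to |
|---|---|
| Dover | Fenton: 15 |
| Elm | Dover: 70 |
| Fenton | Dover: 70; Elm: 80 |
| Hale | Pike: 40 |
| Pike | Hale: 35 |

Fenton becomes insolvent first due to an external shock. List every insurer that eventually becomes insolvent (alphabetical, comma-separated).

Dover, Elm, Fenton

Round 1 — Fenton becomes insolvent (initial).
  Dover: +70 → 70 ≥ 60
  Elm: +80 → 80 ≥ 70
Round 2 — Dover, Elm become insolvent.
No further insolvencies.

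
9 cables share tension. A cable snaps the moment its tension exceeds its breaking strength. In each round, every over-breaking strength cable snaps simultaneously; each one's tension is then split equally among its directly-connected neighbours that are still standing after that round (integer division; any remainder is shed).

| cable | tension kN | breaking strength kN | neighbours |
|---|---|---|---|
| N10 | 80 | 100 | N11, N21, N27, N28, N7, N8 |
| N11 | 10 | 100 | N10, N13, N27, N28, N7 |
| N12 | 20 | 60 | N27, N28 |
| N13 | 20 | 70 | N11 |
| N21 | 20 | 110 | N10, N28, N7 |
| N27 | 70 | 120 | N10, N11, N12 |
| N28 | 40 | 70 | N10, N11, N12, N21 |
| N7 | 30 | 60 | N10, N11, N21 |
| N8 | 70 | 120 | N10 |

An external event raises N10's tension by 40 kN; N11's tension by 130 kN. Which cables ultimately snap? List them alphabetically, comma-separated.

N10, N11, N12, N21, N27, N28, N7

Round 1 — N10 at 120 > 100; N11 at 140 > 100. N10, N11 snap.
  N10 sheds 120 kN to N21, N27, N28, N7, N8: 24 each.
    N21: 20+24 = 44 ≤ 110
    N27: 70+24 = 94 ≤ 120
    N28: 40+24 = 64 ≤ 70
    N7: 30+24 = 54 ≤ 60
    N8: 70+24 = 94 ≤ 120
  N11 sheds 140 kN to N13, N27, N28, N7: 35 each.
    N13: 20+35 = 55 ≤ 70
    N27: 94+35 = 129 > 120
    N28: 64+35 = 99 > 70
    N7: 54+35 = 89 > 60
Round 2 — N27, N28, N7 snap.
  N27 sheds 129 kN to N12: 129 each.
    N12: 20+129 = 149 > 60
  N28 sheds 99 kN to N12, N21: 49 each (1 lost).
    N12: 149+49 = 198 > 60
    N21: 44+49 = 93 ≤ 110
  N7 sheds 89 kN to N21: 89 each.
    N21: 93+89 = 182 > 110
Round 3 — N12, N21 snap.
  N12 sheds 198 kN: no online neighbours, lost.
  N21 sheds 182 kN: no online neighbours, lost.
No further breaks.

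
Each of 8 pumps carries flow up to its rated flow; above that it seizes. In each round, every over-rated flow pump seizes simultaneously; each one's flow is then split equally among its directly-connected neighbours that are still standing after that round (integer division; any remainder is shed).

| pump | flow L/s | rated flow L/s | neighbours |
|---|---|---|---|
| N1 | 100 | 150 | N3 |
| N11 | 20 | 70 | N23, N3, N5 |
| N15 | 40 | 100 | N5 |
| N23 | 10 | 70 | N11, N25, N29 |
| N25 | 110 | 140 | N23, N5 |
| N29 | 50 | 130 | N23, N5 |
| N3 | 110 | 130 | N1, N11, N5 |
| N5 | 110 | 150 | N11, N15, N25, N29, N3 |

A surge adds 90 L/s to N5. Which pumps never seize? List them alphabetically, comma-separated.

Round 1 — N5 at 200 > 150. N5 seizes.
  N5 sheds 200 L/s to N11, N15, N25, N29, N3: 40 each.
    N11: 20+40 = 60 ≤ 70
    N15: 40+40 = 80 ≤ 100
    N25: 110+40 = 150 > 140
    N29: 50+40 = 90 ≤ 130
    N3: 110+40 = 150 > 130
Round 2 — N25, N3 seize.
  N25 sheds 150 L/s to N23: 150 each.
    N23: 10+150 = 160 > 70
  N3 sheds 150 L/s to N1, N11: 75 each.
    N1: 100+75 = 175 > 150
    N11: 60+75 = 135 > 70
Round 3 — N1, N11, N23 seize.
  N1 sheds 175 L/s: no online neighbours, lost.
  N11 sheds 135 L/s: no online neighbours, lost.
  N23 sheds 160 L/s to N29: 160 each.
    N29: 90+160 = 250 > 130
Round 4 — N29 seizes.
  N29 sheds 250 L/s: no online neighbours, lost.
No further seizures.

N15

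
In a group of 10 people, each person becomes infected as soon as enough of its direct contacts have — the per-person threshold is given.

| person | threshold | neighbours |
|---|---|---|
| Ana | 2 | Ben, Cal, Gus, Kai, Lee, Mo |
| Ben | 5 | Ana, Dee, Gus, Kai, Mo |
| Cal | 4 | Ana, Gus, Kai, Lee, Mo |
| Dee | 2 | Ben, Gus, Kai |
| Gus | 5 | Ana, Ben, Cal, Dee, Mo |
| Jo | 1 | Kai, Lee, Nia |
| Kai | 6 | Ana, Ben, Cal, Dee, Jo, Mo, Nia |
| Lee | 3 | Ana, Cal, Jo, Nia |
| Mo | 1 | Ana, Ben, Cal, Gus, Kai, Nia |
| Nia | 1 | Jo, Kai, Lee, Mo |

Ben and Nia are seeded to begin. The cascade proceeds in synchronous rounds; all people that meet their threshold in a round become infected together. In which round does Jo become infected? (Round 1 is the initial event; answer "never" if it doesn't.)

2

Round 1 — Ben, Nia become infected (initial).
Round 2 — checking thresholds:
  Ana: 1 of 6 neighbours < 2, below threshold.
  Dee: 1 of 3 neighbours < 2, below threshold.
  Gus: 1 of 5 neighbours < 5, below threshold.
  Jo: 1 of 3 neighbours ≥ 1, becomes infected.
  Kai: 2 of 7 neighbours < 6, below threshold.
  Lee: 1 of 4 neighbours < 3, below threshold.
  Mo: 2 of 6 neighbours ≥ 1, becomes infected.
Round 3 — checking thresholds:
  Ana: 2 of 6 neighbours ≥ 2, becomes infected.
  Cal: 1 of 5 neighbours < 4, below threshold.
  Dee: 1 of 3 neighbours < 2, below threshold.
  Gus: 2 of 5 neighbours < 5, below threshold.
  Kai: 4 of 7 neighbours < 6, below threshold.
  Lee: 2 of 4 neighbours < 3, below threshold.
Round 4 — checking thresholds:
  Cal: 2 of 5 neighbours < 4, below threshold.
  Dee: 1 of 3 neighbours < 2, below threshold.
  Gus: 3 of 5 neighbours < 5, below threshold.
  Kai: 5 of 7 neighbours < 6, below threshold.
  Lee: 3 of 4 neighbours ≥ 3, becomes infected.
Round 5 — no new infections; cascade stops.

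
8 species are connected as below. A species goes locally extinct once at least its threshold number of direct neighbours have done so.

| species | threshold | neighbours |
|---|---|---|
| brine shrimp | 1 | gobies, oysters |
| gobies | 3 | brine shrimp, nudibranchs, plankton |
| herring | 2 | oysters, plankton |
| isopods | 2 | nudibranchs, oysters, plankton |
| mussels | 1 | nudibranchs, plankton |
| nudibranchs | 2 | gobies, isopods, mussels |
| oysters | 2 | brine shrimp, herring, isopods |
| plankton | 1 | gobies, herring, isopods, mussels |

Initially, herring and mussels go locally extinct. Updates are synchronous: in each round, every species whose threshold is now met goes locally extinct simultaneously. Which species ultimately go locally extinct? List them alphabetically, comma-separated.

Round 1 — herring, mussels go locally extinct (initial).
Round 2 — checking thresholds:
  nudibranchs: 1 of 3 neighbours < 2, not yet.
  oysters: 1 of 3 neighbours < 2, not yet.
  plankton: 2 of 4 neighbours ≥ 1, goes locally extinct.
Round 3 — no new extinctions; cascade stops.

herring, mussels, plankton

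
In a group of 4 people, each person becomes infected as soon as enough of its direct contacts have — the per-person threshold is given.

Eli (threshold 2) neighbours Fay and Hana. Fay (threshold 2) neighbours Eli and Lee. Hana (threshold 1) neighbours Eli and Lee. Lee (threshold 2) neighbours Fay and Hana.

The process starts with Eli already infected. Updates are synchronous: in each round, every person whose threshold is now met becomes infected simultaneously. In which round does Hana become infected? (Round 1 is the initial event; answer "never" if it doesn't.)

Round 1 — Eli becomes infected (initial).
Round 2 — checking thresholds:
  Fay: 1 of 2 neighbours < 2, not yet.
  Hana: 1 of 2 neighbours ≥ 1, becomes infected.
Round 3 — no new infections; cascade stops.

2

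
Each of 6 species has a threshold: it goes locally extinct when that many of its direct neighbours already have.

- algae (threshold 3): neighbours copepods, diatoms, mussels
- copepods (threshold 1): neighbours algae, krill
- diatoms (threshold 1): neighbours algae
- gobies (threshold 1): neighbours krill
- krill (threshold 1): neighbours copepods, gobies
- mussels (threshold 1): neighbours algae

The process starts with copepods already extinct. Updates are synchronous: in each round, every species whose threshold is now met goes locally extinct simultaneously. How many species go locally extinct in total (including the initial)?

Round 1 — copepods goes locally extinct (initial).
Round 2 — checking thresholds:
  algae: 1 of 3 neighbours < 3, not yet.
  krill: 1 of 2 neighbours ≥ 1, goes locally extinct.
Round 3 — checking thresholds:
  algae: 1 of 3 neighbours < 3, not yet.
  gobies: 1 of 1 neighbours ≥ 1, goes locally extinct.
Round 4 — no new extinctions; cascade stops.

3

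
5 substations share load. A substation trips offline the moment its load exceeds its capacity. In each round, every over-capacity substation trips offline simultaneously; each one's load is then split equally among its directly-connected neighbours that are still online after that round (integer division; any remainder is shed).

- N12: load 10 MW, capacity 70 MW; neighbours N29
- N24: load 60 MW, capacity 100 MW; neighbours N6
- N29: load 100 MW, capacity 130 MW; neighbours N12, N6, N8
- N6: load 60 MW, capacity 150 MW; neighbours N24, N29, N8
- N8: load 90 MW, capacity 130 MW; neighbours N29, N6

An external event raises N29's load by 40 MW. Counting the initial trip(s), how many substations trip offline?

4

Round 1 — N29 at 140 > 130. N29 trips offline.
  N29 sheds 140 MW to N12, N6, N8: 46 each (2 lost).
    N12: 10+46 = 56 ≤ 70
    N6: 60+46 = 106 ≤ 150
    N8: 90+46 = 136 > 130
Round 2 — N8 trips offline.
  N8 sheds 136 MW to N6: 136 each.
    N6: 106+136 = 242 > 150
Round 3 — N6 trips offline.
  N6 sheds 242 MW to N24: 242 each.
    N24: 60+242 = 302 > 100
Round 4 — N24 trips offline.
  N24 sheds 302 MW: no online neighbours, lost.
No further trips.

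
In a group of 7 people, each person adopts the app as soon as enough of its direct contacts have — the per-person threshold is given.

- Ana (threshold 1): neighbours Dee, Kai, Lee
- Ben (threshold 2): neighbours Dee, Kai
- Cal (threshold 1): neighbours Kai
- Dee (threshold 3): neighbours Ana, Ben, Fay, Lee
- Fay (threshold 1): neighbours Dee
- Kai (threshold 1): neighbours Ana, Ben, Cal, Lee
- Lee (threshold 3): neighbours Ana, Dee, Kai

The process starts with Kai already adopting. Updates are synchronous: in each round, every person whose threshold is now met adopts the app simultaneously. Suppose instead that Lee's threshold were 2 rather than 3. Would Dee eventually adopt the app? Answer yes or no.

With Lee's threshold at 2:
Round 1 — Kai adopts the app (initial).
Round 2 — checking thresholds:
  Ana: 1 of 3 neighbours ≥ 1, adopts the app.
  Ben: 1 of 2 neighbours < 2, not yet.
  Cal: 1 of 1 neighbours ≥ 1, adopts the app.
  Lee: 1 of 3 neighbours < 2, not yet.
Round 3 — checking thresholds:
  Ben: 1 of 2 neighbours < 2, not yet.
  Dee: 1 of 4 neighbours < 3, not yet.
  Lee: 2 of 3 neighbours ≥ 2, adopts the app.
Round 4 — no new adoptions; cascade stops.

no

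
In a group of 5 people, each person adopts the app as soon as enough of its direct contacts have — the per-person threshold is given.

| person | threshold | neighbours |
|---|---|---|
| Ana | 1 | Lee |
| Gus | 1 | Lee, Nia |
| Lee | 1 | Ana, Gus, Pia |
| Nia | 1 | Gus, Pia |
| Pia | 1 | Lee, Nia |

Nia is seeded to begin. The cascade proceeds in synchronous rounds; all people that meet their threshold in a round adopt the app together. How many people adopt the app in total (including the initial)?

Round 1 — Nia adopts the app (initial).
Round 2 — checking thresholds:
  Gus: 1 of 2 neighbours ≥ 1, adopts the app.
  Pia: 1 of 2 neighbours ≥ 1, adopts the app.
Round 3 — checking thresholds:
  Lee: 2 of 3 neighbours ≥ 1, adopts the app.
Round 4 — checking thresholds:
  Ana: 1 of 1 neighbours ≥ 1, adopts the app.
Round 5 — no new adoptions; cascade stops.

5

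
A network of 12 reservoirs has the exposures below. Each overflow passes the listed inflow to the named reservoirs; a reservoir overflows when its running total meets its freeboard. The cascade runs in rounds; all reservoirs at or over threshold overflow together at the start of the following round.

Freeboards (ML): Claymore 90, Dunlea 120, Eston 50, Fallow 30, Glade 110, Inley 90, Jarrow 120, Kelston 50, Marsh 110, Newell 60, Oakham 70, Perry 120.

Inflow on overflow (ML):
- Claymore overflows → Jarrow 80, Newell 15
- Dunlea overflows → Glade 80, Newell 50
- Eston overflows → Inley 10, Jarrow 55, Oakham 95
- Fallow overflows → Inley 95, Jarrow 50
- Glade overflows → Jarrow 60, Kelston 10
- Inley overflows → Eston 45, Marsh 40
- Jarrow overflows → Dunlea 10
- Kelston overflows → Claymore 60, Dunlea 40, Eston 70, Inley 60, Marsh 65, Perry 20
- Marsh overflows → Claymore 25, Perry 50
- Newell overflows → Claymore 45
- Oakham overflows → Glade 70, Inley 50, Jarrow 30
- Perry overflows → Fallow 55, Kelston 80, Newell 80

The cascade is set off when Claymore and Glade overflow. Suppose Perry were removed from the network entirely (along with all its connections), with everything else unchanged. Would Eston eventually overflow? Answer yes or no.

no

With Perry removed:
Round 1 — Claymore, Glade overflow (initial).
  Jarrow: +80+60 → 140 ≥ 120
  Kelston: +10 → 10 < 50
  Newell: +15 → 15 < 60
Round 2 — Jarrow overflows.
  Dunlea: +10 → 10 < 120
No further overflows.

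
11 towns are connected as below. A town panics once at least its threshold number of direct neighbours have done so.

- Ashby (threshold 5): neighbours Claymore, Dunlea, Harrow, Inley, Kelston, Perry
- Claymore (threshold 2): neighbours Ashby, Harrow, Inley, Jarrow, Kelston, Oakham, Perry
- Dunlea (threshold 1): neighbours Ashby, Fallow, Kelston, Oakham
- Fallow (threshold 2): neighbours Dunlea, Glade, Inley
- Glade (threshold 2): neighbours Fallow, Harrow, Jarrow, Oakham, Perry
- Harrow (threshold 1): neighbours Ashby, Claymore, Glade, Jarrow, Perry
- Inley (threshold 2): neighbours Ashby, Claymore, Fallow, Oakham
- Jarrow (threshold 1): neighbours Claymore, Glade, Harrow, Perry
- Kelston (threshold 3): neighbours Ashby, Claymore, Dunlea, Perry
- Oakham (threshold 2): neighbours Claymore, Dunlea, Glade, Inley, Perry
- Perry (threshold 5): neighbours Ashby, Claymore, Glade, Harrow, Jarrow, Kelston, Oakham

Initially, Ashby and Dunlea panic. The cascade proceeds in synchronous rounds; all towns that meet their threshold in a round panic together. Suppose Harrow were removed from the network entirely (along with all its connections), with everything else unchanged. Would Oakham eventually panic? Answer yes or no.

no

With Harrow removed:
Round 1 — Ashby, Dunlea panic (initial).
Round 2 — no new panics; cascade stops.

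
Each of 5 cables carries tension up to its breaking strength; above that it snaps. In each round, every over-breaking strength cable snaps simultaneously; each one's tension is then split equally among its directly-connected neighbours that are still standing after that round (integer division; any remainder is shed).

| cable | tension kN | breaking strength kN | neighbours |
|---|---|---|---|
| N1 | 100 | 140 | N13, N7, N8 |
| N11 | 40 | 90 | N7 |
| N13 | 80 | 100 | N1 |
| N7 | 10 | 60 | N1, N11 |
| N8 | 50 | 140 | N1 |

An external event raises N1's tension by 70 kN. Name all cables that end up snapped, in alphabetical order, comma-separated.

Round 1 — N1 at 170 > 140. N1 snaps.
  N1 sheds 170 kN to N13, N7, N8: 56 each (2 lost).
    N13: 80+56 = 136 > 100
    N7: 10+56 = 66 > 60
    N8: 50+56 = 106 ≤ 140
Round 2 — N13, N7 snap.
  N13 sheds 136 kN: no online neighbours, lost.
  N7 sheds 66 kN to N11: 66 each.
    N11: 40+66 = 106 > 90
Round 3 — N11 snaps.
  N11 sheds 106 kN: no online neighbours, lost.
No further breaks.

N1, N11, N13, N7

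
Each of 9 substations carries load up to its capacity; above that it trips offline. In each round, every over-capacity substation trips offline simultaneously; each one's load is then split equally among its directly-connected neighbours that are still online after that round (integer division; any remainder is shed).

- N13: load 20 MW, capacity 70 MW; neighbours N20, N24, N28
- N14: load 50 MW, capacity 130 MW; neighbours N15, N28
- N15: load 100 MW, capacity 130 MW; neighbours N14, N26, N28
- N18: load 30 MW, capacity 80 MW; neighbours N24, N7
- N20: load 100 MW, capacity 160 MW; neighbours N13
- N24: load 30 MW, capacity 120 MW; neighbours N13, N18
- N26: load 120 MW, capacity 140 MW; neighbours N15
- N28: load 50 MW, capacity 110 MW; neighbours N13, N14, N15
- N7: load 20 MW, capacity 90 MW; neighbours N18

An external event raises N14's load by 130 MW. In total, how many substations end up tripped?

Round 1 — N14 at 180 > 130. N14 trips offline.
  N14 sheds 180 MW to N15, N28: 90 each.
    N15: 100+90 = 190 > 130
    N28: 50+90 = 140 > 110
Round 2 — N15, N28 trip offline.
  N15 sheds 190 MW to N26: 190 each.
    N26: 120+190 = 310 > 140
  N28 sheds 140 MW to N13: 140 each.
    N13: 20+140 = 160 > 70
Round 3 — N13, N26 trip offline.
  N13 sheds 160 MW to N20, N24: 80 each.
    N20: 100+80 = 180 > 160
    N24: 30+80 = 110 ≤ 120
  N26 sheds 310 MW: no online neighbours, lost.
Round 4 — N20 trips offline.
  N20 sheds 180 MW: no online neighbours, lost.
No further trips.

6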